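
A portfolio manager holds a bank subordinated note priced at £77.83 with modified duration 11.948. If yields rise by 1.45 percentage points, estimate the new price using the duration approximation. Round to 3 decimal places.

Duration approximation: ΔP/P ≈ -D_mod · Δy = -11.948 × (+0.0145) = -0.173246.
New price ≈ 77.83 × (1 - 0.173246) = 64.34626382.

£64.346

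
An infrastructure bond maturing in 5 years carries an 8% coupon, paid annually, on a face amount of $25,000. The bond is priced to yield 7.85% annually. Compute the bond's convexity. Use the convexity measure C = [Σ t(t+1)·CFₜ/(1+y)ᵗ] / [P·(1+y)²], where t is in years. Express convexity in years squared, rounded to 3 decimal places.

21.120

With y = 0.0785:
  t   CF        PV=CF/(1+0.0785)^t    t·PV        t(t+1)·PV
  1     2,000.00     1,854.4274     1,854.4274       3,708.8549
  2     2,000.00     1,719.4506     3,438.9012      10,316.7035
  3     2,000.00     1,594.2982     4,782.8945      19,131.5780
  4     2,000.00     1,478.2551     5,913.0206      29,565.1028
  5    27,000.00    18,503.8891    92,519.4455     555,116.6731
  Σ                 25,150.3204   108,508.6892     617,838.9123
P = 25,150.3204.
Convexity = Σ t(t+1)·PV / [P·(1+y)²] = 617,838.9123 / (25,150.3204 × 1.163162) = 21.11988.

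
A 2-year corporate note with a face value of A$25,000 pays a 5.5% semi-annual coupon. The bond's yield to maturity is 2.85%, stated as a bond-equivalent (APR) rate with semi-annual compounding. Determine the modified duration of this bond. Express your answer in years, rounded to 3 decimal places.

1.896 years

Periodic yield y = 0.01425. First find Macaulay duration:
  t   CF        PV=CF/(1+0.01425)^t    t·PV
  1       687.50       677.8408       677.8408
  2       687.50       668.3172     1,336.6345
  3       687.50       658.9275     1,976.7826
  4    25,687.50    24,274.0238    97,096.0953
  Σ                 26,279.1094   101,087.3531
P = 26,279.1094; Macaulay duration = 101,087.3531 / 26,279.1094 = 3.84668 half-year periods = 1.92334 years.
Modified duration = D_Mac / (1 + y) = 1.92334 / 1.01425 = 1.89632 years.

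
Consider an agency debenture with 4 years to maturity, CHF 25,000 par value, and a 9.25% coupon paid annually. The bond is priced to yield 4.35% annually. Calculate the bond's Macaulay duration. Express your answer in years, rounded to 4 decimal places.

3.5603 years

Periodic yield y = 0.0435. Discount each cash flow and weight by its year:
  t   CF        PV=CF/(1+0.0435)^t    t·PV
  1     2,312.50     2,216.0997     2,216.0997
  2     2,312.50     2,123.7179     4,247.4359
  3     2,312.50     2,035.1873     6,105.5619
  4    27,312.50    23,035.1816    92,140.7265
  Σ                 29,410.1865   104,709.8239
Price P = Σ PV = 29,410.1865.
Macaulay duration = Σ(t·PV) / P = 104,709.8239 / 29,410.1865 = 3.56033 years.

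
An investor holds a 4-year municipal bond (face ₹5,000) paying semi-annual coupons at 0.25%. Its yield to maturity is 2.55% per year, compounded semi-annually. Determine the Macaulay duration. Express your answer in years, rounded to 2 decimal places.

3.98 years

Periodic yield y = 0.01275. Discount each cash flow and weight by its period:
  t   CF        PV=CF/(1+0.01275)^t    t·PV
  1         6.25         6.1713         6.1713
  2         6.25         6.0936        12.1872
  3         6.25         6.0169        18.0507
  4         6.25         5.9412        23.7646
  5         6.25         5.8664        29.3318
  6         6.25         5.7925        34.7550
  7         6.25         5.7196        40.0371
  8     5,006.25     4,523.7075    36,189.6602
  Σ                  4,565.3090    36,353.9580
Price P = Σ PV = 4,565.3090.
Macaulay duration = Σ(t·PV) / P = 36,353.9580 / 4,565.3090 = 7.96309 half-year periods.
In years: 7.96309 / 2 = 3.98154 years.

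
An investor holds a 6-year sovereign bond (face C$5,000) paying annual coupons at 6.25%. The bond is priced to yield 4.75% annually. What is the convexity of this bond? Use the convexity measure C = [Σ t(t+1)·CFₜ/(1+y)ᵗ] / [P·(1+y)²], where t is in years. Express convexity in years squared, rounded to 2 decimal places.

With y = 0.0475:
  t   CF        PV=CF/(1+0.0475)^t    t·PV        t(t+1)·PV
  1       312.50       298.3294       298.3294         596.6587
  2       312.50       284.8013       569.6026       1,708.8078
  3       312.50       271.8867       815.6600       3,262.6401
  4       312.50       259.5577     1,038.2307       5,191.1537
  5       312.50       247.7878     1,238.9388       7,433.6330
  6     5,312.50     4,021.3767    24,128.2600     168,897.8198
  Σ                  5,383.7394    28,089.0215     187,090.7132
P = 5,383.7394.
Convexity = Σ t(t+1)·PV / [P·(1+y)²] = 187,090.7132 / (5,383.7394 × 1.097256) = 31.67088.

31.67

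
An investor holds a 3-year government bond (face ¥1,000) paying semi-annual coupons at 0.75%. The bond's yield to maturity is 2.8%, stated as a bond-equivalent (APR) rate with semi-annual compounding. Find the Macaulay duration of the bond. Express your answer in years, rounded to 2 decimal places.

2.97 years

Periodic yield y = 0.014. Discount each cash flow and weight by its period:
  t   CF        PV=CF/(1+0.014)^t    t·PV
  1         3.75         3.6982         3.6982
  2         3.75         3.6472         7.2943
  3         3.75         3.5968        10.7904
  4         3.75         3.5471        14.1886
  5         3.75         3.4982        17.4909
  6     1,003.75       923.4169     5,540.5015
  Σ                    941.4044     5,593.9640
Price P = Σ PV = 941.4044.
Macaulay duration = Σ(t·PV) / P = 5,593.9640 / 941.4044 = 5.94215 half-year periods.
In years: 5.94215 / 2 = 2.97107 years.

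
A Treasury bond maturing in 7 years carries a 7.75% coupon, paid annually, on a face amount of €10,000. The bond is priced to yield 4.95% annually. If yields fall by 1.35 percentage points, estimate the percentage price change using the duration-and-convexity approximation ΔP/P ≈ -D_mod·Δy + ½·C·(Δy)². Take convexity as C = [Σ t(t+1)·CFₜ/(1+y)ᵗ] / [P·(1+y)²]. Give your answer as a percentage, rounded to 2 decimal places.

+7.77%

With y = 0.0495:
  t   CF        PV=CF/(1+0.0495)^t    t·PV        t(t+1)·PV
  1       775.00       738.4469       738.4469       1,476.8938
  2       775.00       703.6178     1,407.2356       4,221.7068
  3       775.00       670.4314     2,011.2943       8,045.1773
  4       775.00       638.8103     2,555.2413      12,776.2066
  5       775.00       608.6806     3,043.4032      18,260.4192
  6       775.00       579.9720     3,479.8321      24,358.8250
  7    10,775.00     7,683.1653    53,782.1573     430,257.2582
  Σ                 11,623.1244    67,017.6107     499,396.4869
P = 11,623.1244; D_Mac = 5.76589 yrs; D_mod = 5.49394 yrs; C = 39.00836.
Duration effect: -5.49394 × (-0.0135) = +0.074168
Convexity effect: 0.5 × 39.00836 × (-0.0135)² = +0.0035546
ΔP/P ≈ +0.074168 + 0.0035546 = +0.077723 = +7.7723%.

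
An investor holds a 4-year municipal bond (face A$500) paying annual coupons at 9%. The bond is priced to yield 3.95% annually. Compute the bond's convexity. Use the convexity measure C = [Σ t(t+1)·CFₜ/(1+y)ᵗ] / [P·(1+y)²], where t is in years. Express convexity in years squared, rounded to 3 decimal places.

15.877

With y = 0.0395:
  t   CF        PV=CF/(1+0.0395)^t    t·PV        t(t+1)·PV
  1        45.00        43.2900        43.2900          86.5801
  2        45.00        41.6451        83.2901         249.8704
  3        45.00        40.0626       120.1878         480.7511
  4       545.00       466.7653     1,867.0610       9,335.3052
  Σ                    591.7630     2,113.8290      10,152.5068
P = 591.7630.
Convexity = Σ t(t+1)·PV / [P·(1+y)²] = 10,152.5068 / (591.7630 × 1.080560) = 15.87730.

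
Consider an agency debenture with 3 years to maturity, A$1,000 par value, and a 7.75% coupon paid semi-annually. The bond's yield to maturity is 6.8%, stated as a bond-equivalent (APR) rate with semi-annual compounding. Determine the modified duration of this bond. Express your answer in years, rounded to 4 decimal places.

2.6476 years

Periodic yield y = 0.034. First find Macaulay duration:
  t   CF        PV=CF/(1+0.034)^t    t·PV
  1        38.75        37.4758        37.4758
  2        38.75        36.2435        72.4871
  3        38.75        35.0518       105.1553
  4        38.75        33.8992       135.5968
  5        38.75        32.7845       163.9227
  6     1,038.75       849.9391     5,099.6345
  Σ                  1,025.3940     5,614.2723
P = 1,025.3940; Macaulay duration = 5,614.2723 / 1,025.3940 = 5.47523 half-year periods = 2.73762 years.
Modified duration = D_Mac / (1 + y) = 2.73762 / 1.034 = 2.64760 years.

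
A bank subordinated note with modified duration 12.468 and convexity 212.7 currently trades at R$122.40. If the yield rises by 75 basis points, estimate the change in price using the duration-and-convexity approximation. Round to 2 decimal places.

Duration effect: -D_mod·Δy = -12.468 × (+0.0075) = -0.093510
Convexity effect: ½·C·(Δy)² = 0.5 × 212.7 × (0.0075)² = +0.0059821875
ΔP/P ≈ -0.093510 + 0.0059821875 = -0.0875278125
ΔP ≈ 122.40 × (-0.0875278125) = -10.71340425.

-R$10.71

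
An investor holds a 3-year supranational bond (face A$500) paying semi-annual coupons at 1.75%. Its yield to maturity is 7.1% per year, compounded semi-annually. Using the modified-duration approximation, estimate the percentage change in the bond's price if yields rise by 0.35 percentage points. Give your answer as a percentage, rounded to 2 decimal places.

Periodic yield y = 0.0355. Modified duration first:
  t   CF        PV=CF/(1+0.0355)^t    t·PV
  1        4.375         4.2250         4.2250
  2        4.375         4.0802         8.1603
  3        4.375         3.9403        11.8209
  4        4.375         3.8052        15.2208
  5        4.375         3.6747        18.3737
  6      504.375       409.1221     2,454.7326
  Σ                    428.8475     2,512.5333
P = 428.8475; D_Mac = 5.85880 half-year periods = 2.92940 yrs; D_mod = 2.92940/(1+0.0355) = 2.82897 yrs.
ΔP/P ≈ -D_mod · Δy = -2.82897 × (+0.0035) = -0.009901 = -0.9901%.

-0.99%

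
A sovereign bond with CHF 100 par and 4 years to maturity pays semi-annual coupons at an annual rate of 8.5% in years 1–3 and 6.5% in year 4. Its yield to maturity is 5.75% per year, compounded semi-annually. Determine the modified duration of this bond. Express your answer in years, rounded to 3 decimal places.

Periodic yield y = 0.02875. First find Macaulay duration:
  t   CF        PV=CF/(1+0.02875)^t    t·PV
  1         4.25         4.1312         4.1312
  2         4.25         4.0158         8.0315
  3         4.25         3.9035        11.7106
  4         4.25         3.7945        15.1778
  5         4.25         3.6884        18.4421
  6         4.25         3.5853        21.5120
  7         3.25         2.6651        18.6557
  8       103.25        82.3022       658.4173
  Σ                    108.0860       756.0784
P = 108.0860; Macaulay duration = 756.0784 / 108.0860 = 6.99515 half-year periods = 3.49758 years.
Modified duration = D_Mac / (1 + y) = 3.49758 / 1.02875 = 3.39983 years.

3.400 years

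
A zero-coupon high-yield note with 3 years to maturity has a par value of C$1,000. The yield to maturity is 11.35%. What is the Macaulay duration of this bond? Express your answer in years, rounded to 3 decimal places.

A zero-coupon bond has a single cash flow at maturity, so its Macaulay duration equals its maturity: 3 years.

3.000 years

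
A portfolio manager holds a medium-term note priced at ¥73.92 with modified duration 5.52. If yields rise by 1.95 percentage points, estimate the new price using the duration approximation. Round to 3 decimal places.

Duration approximation: ΔP/P ≈ -D_mod · Δy = -5.52 × (+0.0195) = -0.107640.
New price ≈ 73.92 × (1 - 0.107640) = 65.9632512.

¥65.963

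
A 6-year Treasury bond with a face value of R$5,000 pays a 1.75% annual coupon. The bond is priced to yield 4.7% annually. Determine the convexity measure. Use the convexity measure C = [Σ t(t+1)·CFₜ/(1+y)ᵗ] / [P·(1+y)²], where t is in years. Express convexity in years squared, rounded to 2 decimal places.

35.96

With y = 0.047:
  t   CF        PV=CF/(1+0.047)^t    t·PV        t(t+1)·PV
  1        87.50        83.5721        83.5721         167.1442
  2        87.50        79.8205       159.6411         478.9233
  3        87.50        76.2374       228.7122         914.8487
  4        87.50        72.8151       291.2603       1,456.3016
  5        87.50        69.5464       347.7320       2,086.3920
  6     5,087.50     3,862.1073    23,172.6436     162,208.5053
  Σ                  4,244.0988    24,283.5613     167,312.1150
P = 4,244.0988.
Convexity = Σ t(t+1)·PV / [P·(1+y)²] = 167,312.1150 / (4,244.0988 × 1.096209) = 35.96239.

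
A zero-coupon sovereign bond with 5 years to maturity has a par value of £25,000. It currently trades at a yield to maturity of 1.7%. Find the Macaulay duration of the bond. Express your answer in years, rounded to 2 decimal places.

5.00 years

A zero-coupon bond has a single cash flow at maturity, so its Macaulay duration equals its maturity: 5 years.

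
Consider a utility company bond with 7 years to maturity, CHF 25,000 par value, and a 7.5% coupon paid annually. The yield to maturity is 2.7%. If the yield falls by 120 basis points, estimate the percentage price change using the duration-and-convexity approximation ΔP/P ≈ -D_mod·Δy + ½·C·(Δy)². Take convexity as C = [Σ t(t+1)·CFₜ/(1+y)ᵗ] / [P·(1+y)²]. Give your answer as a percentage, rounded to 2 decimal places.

With y = 0.027:
  t   CF        PV=CF/(1+0.027)^t    t·PV        t(t+1)·PV
  1     1,875.00     1,825.7059     1,825.7059       3,651.4119
  2     1,875.00     1,777.7078     3,555.4157      10,666.2470
  3     1,875.00     1,730.9716     5,192.9148      20,771.6591
  4     1,875.00     1,685.4641     6,741.8563      33,709.2813
  5     1,875.00     1,641.1529     8,205.7647      49,234.5881
  6     1,875.00     1,598.0068     9,588.0405      67,116.2837
  7    26,875.00    22,302.5934   156,118.1541   1,248,945.2331
  Σ                 32,561.6026   191,227.8520   1,434,094.7041
P = 32,561.6026; D_Mac = 5.87280 yrs; D_mod = 5.71841 yrs; C = 41.75718.
Duration effect: -5.71841 × (-0.012) = +0.068621
Convexity effect: 0.5 × 41.75718 × (-0.012)² = +0.0030065
ΔP/P ≈ +0.068621 + 0.0030065 = +0.071627 = +7.1627%.

+7.16%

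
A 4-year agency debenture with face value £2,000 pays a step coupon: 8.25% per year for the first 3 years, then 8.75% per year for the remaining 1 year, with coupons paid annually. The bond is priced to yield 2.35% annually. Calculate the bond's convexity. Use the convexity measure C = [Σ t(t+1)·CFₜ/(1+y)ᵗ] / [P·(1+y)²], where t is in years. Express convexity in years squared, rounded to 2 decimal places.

With y = 0.0235:
  t   CF        PV=CF/(1+0.0235)^t    t·PV        t(t+1)·PV
  1       165.00       161.2115       161.2115         322.4231
  2       165.00       157.5100       315.0201         945.0603
  3       165.00       153.8935       461.6806       1,846.7225
  4     2,175.00     1,982.0193     7,928.0771      39,640.3855
  Σ                  2,454.6344     8,865.9893      42,754.5913
P = 2,454.6344.
Convexity = Σ t(t+1)·PV / [P·(1+y)²] = 42,754.5913 / (2,454.6344 × 1.047552) = 16.62724.

16.63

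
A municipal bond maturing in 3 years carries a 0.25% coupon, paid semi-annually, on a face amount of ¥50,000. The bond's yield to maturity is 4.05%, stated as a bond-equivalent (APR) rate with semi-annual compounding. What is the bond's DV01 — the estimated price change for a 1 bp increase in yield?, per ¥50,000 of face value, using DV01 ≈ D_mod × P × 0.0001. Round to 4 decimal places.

¥13.0950

Periodic yield y = 0.02025.
  t   CF        PV=CF/(1+0.02025)^t    t·PV
  1        62.50        61.2595        61.2595
  2        62.50        60.0436       120.0872
  3        62.50        58.8519       176.5556
  4        62.50        57.6838       230.7351
  5        62.50        56.5389       282.6943
  6    50,062.50    44,388.7497   266,332.4984
  Σ                 44,683.1273   267,203.8301
P = 44,683.1273; D_Mac = 5.97997 half-year periods = 2.98999 yrs; D_mod = 2.93064 yrs.
DV01 ≈ 2.93064 × 44,683.1273 × 0.0001 = 13.095017.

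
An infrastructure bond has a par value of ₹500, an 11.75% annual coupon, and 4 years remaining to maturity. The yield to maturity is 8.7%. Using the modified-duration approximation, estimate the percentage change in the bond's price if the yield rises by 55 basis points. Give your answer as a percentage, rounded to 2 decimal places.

Periodic yield y = 0.087. Modified duration first:
  t   CF        PV=CF/(1+0.087)^t    t·PV
  1        58.75        54.0478        54.0478
  2        58.75        49.7220        99.4440
  3        58.75        45.7424       137.2273
  4       558.75       400.2205     1,600.8821
  Σ                    549.7328     1,891.6013
P = 549.7328; D_Mac = 3.44095 yrs; D_mod = 3.44095/(1+0.087) = 3.16554 yrs.
ΔP/P ≈ -D_mod · Δy = -3.16554 × (+0.0055) = -0.017410 = -1.7410%.

-1.74%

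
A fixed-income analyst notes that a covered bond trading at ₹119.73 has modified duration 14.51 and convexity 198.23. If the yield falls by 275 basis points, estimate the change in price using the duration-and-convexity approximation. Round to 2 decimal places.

Duration effect: -D_mod·Δy = -14.51 × (-0.0275) = +0.399025
Convexity effect: ½·C·(Δy)² = 0.5 × 198.23 × (-0.0275)² = +0.07495571875
ΔP/P ≈ +0.399025 + 0.07495571875 = +0.47398071875
ΔP ≈ 119.73 × (+0.47398071875) = +56.7497114559375.

+₹56.75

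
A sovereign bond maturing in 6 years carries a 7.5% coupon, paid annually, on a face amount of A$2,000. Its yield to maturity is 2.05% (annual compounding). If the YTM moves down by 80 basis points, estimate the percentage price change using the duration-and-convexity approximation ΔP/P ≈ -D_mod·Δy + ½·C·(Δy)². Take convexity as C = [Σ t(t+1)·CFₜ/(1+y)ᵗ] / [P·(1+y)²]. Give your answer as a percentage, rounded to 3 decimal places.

With y = 0.0205:
  t   CF        PV=CF/(1+0.0205)^t    t·PV        t(t+1)·PV
  1       150.00       146.9868       146.9868         293.9735
  2       150.00       144.0341       288.0681         864.2044
  3       150.00       141.1407       423.4221       1,693.6883
  4       150.00       138.3054       553.2217       2,766.1085
  5       150.00       135.5271       677.6356       4,065.8136
  6     2,150.00     1,903.5330    11,421.1979      79,948.3851
  Σ                  2,609.5271    13,510.5322      89,632.1736
P = 2,609.5271; D_Mac = 5.17739 yrs; D_mod = 5.07338 yrs; C = 32.98193.
Duration effect: -5.07338 × (-0.008) = +0.040587
Convexity effect: 0.5 × 32.98193 × (-0.008)² = +0.0010554
ΔP/P ≈ +0.040587 + 0.0010554 = +0.041642 = +4.1642%.

+4.164%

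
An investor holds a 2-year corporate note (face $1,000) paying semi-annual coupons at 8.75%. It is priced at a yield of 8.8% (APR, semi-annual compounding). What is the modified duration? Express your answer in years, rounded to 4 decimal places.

Periodic yield y = 0.044. First find Macaulay duration:
  t   CF        PV=CF/(1+0.044)^t    t·PV
  1        43.75        41.9061        41.9061
  2        43.75        40.1400        80.2799
  3        43.75        38.4482       115.3447
  4     1,043.75       878.6067     3,514.4267
  Σ                    999.1010     3,751.9575
P = 999.1010; Macaulay duration = 3,751.9575 / 999.1010 = 3.75533 half-year periods = 1.87767 years.
Modified duration = D_Mac / (1 + y) = 1.87767 / 1.044 = 1.79853 years.

1.7985 years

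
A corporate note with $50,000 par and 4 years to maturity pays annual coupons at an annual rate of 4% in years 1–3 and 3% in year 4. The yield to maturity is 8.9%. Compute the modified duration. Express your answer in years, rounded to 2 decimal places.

3.44 years

Periodic yield y = 0.089. First find Macaulay duration:
  t   CF        PV=CF/(1+0.089)^t    t·PV
  1     2,000.00     1,836.5473     1,836.5473
  2     2,000.00     1,686.4530     3,372.9060
  3     2,000.00     1,548.6253     4,645.8760
  4    51,500.00    36,618.0919   146,472.3675
  Σ                 41,689.7175   156,327.6967
P = 41,689.7175; Macaulay duration = 156,327.6967 / 41,689.7175 = 3.74979 years.
Modified duration = D_Mac / (1 + y) = 3.74979 / 1.089 = 3.44333 years.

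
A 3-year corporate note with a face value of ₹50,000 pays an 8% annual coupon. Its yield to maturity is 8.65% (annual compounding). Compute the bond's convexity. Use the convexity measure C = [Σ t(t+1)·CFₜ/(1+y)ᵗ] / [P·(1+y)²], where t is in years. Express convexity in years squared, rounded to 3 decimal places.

9.181

With y = 0.0865:
  t   CF        PV=CF/(1+0.0865)^t    t·PV        t(t+1)·PV
  1     4,000.00     3,681.5462     3,681.5462       7,363.0925
  2     4,000.00     3,388.4457     6,776.8914      20,330.6742
  3    54,000.00    42,102.1785   126,306.5354     505,226.1416
  Σ                 49,172.1704   136,764.9730     532,919.9083
P = 49,172.1704.
Convexity = Σ t(t+1)·PV / [P·(1+y)²] = 532,919.9083 / (49,172.1704 × 1.180482) = 9.18085.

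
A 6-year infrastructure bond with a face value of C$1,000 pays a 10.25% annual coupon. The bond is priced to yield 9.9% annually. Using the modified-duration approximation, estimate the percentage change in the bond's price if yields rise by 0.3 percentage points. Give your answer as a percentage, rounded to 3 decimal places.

-1.304%

Periodic yield y = 0.099. Modified duration first:
  t   CF        PV=CF/(1+0.099)^t    t·PV
  1       102.50        93.2666        93.2666
  2       102.50        84.8650       169.7299
  3       102.50        77.2202       231.6605
  4       102.50        70.2640       281.0561
  5       102.50        63.9345       319.6726
  6     1,102.50       625.7379     3,754.4273
  Σ                  1,015.2882     4,849.8131
P = 1,015.2882; D_Mac = 4.77678 yrs; D_mod = 4.77678/(1+0.099) = 4.34648 yrs.
ΔP/P ≈ -D_mod · Δy = -4.34648 × (+0.003) = -0.013039 = -1.3039%.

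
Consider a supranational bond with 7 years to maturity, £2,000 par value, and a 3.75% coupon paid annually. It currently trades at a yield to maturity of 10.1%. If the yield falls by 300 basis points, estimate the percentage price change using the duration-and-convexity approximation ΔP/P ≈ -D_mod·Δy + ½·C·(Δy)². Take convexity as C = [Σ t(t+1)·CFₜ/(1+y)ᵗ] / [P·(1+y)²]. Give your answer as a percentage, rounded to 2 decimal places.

+18.38%

With y = 0.101:
  t   CF        PV=CF/(1+0.101)^t    t·PV        t(t+1)·PV
  1        75.00        68.1199        68.1199         136.2398
  2        75.00        61.8709       123.7419         371.2256
  3        75.00        56.1952       168.5856         674.3425
  4        75.00        51.0402       204.1606       1,020.8031
  5        75.00        46.3580       231.7900       1,390.7399
  6        75.00        42.1054       252.6321       1,768.4250
  7     2,075.00     1,058.0516     7,406.3615      59,250.8923
  Σ                  1,383.7412     8,455.3917      64,612.6682
P = 1,383.7412; D_Mac = 6.11053 yrs; D_mod = 5.54998 yrs; C = 38.52017.
Duration effect: -5.54998 × (-0.03) = +0.166499
Convexity effect: 0.5 × 38.52017 × (-0.03)² = +0.0173341
ΔP/P ≈ +0.166499 + 0.0173341 = +0.183834 = +18.3834%.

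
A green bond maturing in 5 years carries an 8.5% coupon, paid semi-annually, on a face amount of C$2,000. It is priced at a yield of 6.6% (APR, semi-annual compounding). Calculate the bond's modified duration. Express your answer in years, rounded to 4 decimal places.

Periodic yield y = 0.033. First find Macaulay duration:
  t   CF        PV=CF/(1+0.033)^t    t·PV
  1        85.00        82.2846        82.2846
  2        85.00        79.6560       159.3119
  3        85.00        77.1113       231.3339
  4        85.00        74.6479       298.5916
  5        85.00        72.2632       361.3161
  6        85.00        69.9547       419.7283
  7        85.00        67.7200       474.0397
  8        85.00        65.5566       524.4527
  9        85.00        63.4623       571.1610
  10    2,085.00     1,506.9639    15,069.6388
  Σ                  2,159.6205    18,191.8587
P = 2,159.6205; Macaulay duration = 18,191.8587 / 2,159.6205 = 8.42364 half-year periods = 4.21182 years.
Modified duration = D_Mac / (1 + y) = 4.21182 / 1.033 = 4.07727 years.

4.0773 years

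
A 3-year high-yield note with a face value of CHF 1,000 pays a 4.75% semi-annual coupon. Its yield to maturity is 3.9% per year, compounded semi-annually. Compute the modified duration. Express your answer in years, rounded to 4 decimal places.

2.7794 years

Periodic yield y = 0.0195. First find Macaulay duration:
  t   CF        PV=CF/(1+0.0195)^t    t·PV
  1        23.75        23.2957        23.2957
  2        23.75        22.8502        45.7003
  3        23.75        22.4131        67.2393
  4        23.75        21.9844        87.9376
  5        23.75        21.5639       107.8195
  6     1,023.75       911.7390     5,470.4340
  Σ                  1,023.8463     5,802.4265
P = 1,023.8463; Macaulay duration = 5,802.4265 / 1,023.8463 = 5.66728 half-year periods = 2.83364 years.
Modified duration = D_Mac / (1 + y) = 2.83364 / 1.0195 = 2.77944 years.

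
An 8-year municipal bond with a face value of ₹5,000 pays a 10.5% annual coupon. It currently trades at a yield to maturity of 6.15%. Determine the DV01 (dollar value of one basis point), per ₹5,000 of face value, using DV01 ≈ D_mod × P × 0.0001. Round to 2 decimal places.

₹3.62

Periodic yield y = 0.0615.
  t   CF        PV=CF/(1+0.0615)^t    t·PV
  1       525.00       494.5831       494.5831
  2       525.00       465.9285       931.8571
  3       525.00       438.9341     1,316.8023
  4       525.00       413.5036     1,654.0145
  5       525.00       389.5465     1,947.7325
  6       525.00       366.9774     2,201.8644
  7       525.00       345.7159     2,420.0111
  8     5,525.00     3,427.4592    27,419.6736
  Σ                  6,342.6483    38,386.5385
P = 6,342.6483; D_Mac = 6.05213 yrs; D_mod = 5.70149 yrs.
DV01 ≈ 5.70149 × 6,342.6483 × 0.0001 = 3.616254.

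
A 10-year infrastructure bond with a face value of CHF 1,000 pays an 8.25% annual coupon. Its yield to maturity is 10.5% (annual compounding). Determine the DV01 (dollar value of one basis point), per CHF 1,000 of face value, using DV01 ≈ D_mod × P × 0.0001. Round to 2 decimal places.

CHF 0.54

Periodic yield y = 0.105.
  t   CF        PV=CF/(1+0.105)^t    t·PV
  1        82.50        74.6606        74.6606
  2        82.50        67.5662       135.1324
  3        82.50        61.1459       183.4376
  4        82.50        55.3356       221.3425
  5        82.50        50.0775       250.3875
  6        82.50        45.3190       271.9140
  7        82.50        41.0127       287.0887
  8        82.50        37.1155       296.9243
  9        82.50        33.5887       302.2985
  10    1,082.50       398.8459     3,988.4589
  Σ                    864.6676     6,011.6449
P = 864.6676; D_Mac = 6.95255 yrs; D_mod = 6.29190 yrs.
DV01 ≈ 6.29190 × 864.6676 × 0.0001 = 0.544040.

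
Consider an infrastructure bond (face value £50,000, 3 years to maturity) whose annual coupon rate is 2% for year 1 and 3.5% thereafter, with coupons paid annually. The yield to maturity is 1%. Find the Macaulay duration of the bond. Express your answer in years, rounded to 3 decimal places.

Periodic yield y = 0.01. Discount each cash flow and weight by its year:
  t   CF        PV=CF/(1+0.01)^t    t·PV
  1     1,000.00       990.0990       990.0990
  2     1,750.00     1,715.5181     3,431.0362
  3    51,750.00    50,228.0402   150,684.1205
  Σ                 52,933.6573   155,105.2556
Price P = Σ PV = 52,933.6573.
Macaulay duration = Σ(t·PV) / P = 155,105.2556 / 52,933.6573 = 2.93018 years.

2.930 years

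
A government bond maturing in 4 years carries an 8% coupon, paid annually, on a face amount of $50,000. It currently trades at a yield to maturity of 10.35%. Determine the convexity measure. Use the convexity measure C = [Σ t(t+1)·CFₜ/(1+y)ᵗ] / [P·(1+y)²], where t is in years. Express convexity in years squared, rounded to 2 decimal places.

14.03

With y = 0.1035:
  t   CF        PV=CF/(1+0.1035)^t    t·PV        t(t+1)·PV
  1     4,000.00     3,624.8301     3,624.8301       7,249.6602
  2     4,000.00     3,284.8483     6,569.6966      19,709.0897
  3     4,000.00     2,976.7542     8,930.2627      35,721.0507
  4    54,000.00    36,417.0204   145,668.0817     728,340.4087
  Σ                 46,303.4530   164,792.8711     791,020.2093
P = 46,303.4530.
Convexity = Σ t(t+1)·PV / [P·(1+y)²] = 791,020.2093 / (46,303.4530 × 1.217712) = 14.02909.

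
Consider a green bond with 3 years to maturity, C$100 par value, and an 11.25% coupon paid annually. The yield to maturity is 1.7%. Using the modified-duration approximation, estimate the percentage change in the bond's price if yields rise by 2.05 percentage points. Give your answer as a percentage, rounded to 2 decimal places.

-5.53%

Periodic yield y = 0.017. Modified duration first:
  t   CF        PV=CF/(1+0.017)^t    t·PV
  1        11.25        11.0619        11.0619
  2        11.25        10.8770        21.7541
  3       111.25       105.7638       317.2915
  Σ                    127.7028       350.1075
P = 127.7028; D_Mac = 2.74158 yrs; D_mod = 2.74158/(1+0.017) = 2.69575 yrs.
ΔP/P ≈ -D_mod · Δy = -2.69575 × (+0.0205) = -0.055263 = -5.5263%.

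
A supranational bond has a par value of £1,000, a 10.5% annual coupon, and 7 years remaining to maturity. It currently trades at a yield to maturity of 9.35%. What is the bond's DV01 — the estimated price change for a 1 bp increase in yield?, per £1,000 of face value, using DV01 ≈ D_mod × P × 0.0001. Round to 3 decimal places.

Periodic yield y = 0.0935.
  t   CF        PV=CF/(1+0.0935)^t    t·PV
  1       105.00        96.0219        96.0219
  2       105.00        87.8116       175.6231
  3       105.00        80.3032       240.9096
  4       105.00        73.4369       293.7475
  5       105.00        67.1576       335.7882
  6       105.00        61.4153       368.4918
  7     1,105.00       591.0589     4,137.4123
  Σ                  1,057.2054     5,647.9945
P = 1,057.2054; D_Mac = 5.34238 yrs; D_mod = 4.88558 yrs.
DV01 ≈ 4.88558 × 1,057.2054 × 0.0001 = 0.516506.

£0.517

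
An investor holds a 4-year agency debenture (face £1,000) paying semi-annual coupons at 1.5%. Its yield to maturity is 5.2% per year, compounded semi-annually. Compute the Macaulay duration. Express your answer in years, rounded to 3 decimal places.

Periodic yield y = 0.026. Discount each cash flow and weight by its period:
  t   CF        PV=CF/(1+0.026)^t    t·PV
  1         7.50         7.3099         7.3099
  2         7.50         7.1247        14.2494
  3         7.50         6.9442        20.8325
  4         7.50         6.7682        27.0727
  5         7.50         6.5967        32.9833
  6         7.50         6.4295        38.5770
  7         7.50         6.2666        43.8660
  8     1,007.50       820.4765     6,563.8123
  Σ                    867.9162     6,748.7031
Price P = Σ PV = 867.9162.
Macaulay duration = Σ(t·PV) / P = 6,748.7031 / 867.9162 = 7.77575 half-year periods.
In years: 7.77575 / 2 = 3.88788 years.

3.888 years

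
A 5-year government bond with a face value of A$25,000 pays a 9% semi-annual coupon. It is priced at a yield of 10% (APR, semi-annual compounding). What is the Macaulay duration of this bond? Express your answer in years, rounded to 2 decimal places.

4.11 years

Periodic yield y = 0.05. Discount each cash flow and weight by its period:
  t   CF        PV=CF/(1+0.05)^t    t·PV
  1     1,125.00     1,071.4286     1,071.4286
  2     1,125.00     1,020.4082     2,040.8163
  3     1,125.00       971.8173     2,915.4519
  4     1,125.00       925.5403     3,702.1611
  5     1,125.00       881.4669     4,407.3347
  6     1,125.00       839.4923     5,036.9539
  7     1,125.00       799.5165     5,596.6155
  8     1,125.00       761.4443     6,091.5543
  9     1,125.00       725.1850     6,526.6653
  10   26,125.00    16,038.4837   160,384.8375
  Σ                 24,034.7831   197,773.8190
Price P = Σ PV = 24,034.7831.
Macaulay duration = Σ(t·PV) / P = 197,773.8190 / 24,034.7831 = 8.22865 half-year periods.
In years: 8.22865 / 2 = 4.11433 years.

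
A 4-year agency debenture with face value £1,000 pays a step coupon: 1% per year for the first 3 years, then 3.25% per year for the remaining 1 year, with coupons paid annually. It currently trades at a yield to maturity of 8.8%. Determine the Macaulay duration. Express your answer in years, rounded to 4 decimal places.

3.9315 years

Periodic yield y = 0.088. Discount each cash flow and weight by its year:
  t   CF        PV=CF/(1+0.088)^t    t·PV
  1        10.00         9.1912         9.1912
  2        10.00         8.4478        16.8955
  3        10.00         7.7645        23.2935
  4     1,032.50       736.8422     2,947.3687
  Σ                    762.2456     2,996.7489
Price P = Σ PV = 762.2456.
Macaulay duration = Σ(t·PV) / P = 2,996.7489 / 762.2456 = 3.93147 years.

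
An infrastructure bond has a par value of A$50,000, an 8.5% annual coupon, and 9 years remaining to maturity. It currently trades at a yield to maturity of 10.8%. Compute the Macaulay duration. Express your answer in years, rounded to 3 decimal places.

6.456 years

Periodic yield y = 0.108. Discount each cash flow and weight by its year:
  t   CF        PV=CF/(1+0.108)^t    t·PV
  1     4,250.00     3,835.7401     3,835.7401
  2     4,250.00     3,461.8593     6,923.7185
  3     4,250.00     3,124.4217     9,373.2652
  4     4,250.00     2,819.8752    11,279.5008
  5     4,250.00     2,545.0137    12,725.0686
  6     4,250.00     2,296.9438    13,781.6627
  7     4,250.00     2,073.0540    14,511.3777
  8     4,250.00     1,870.9873    14,967.8987
  9    54,250.00    21,554.6958   193,992.2626
  Σ                 43,582.5909   281,390.4950
Price P = Σ PV = 43,582.5909.
Macaulay duration = Σ(t·PV) / P = 281,390.4950 / 43,582.5909 = 6.45649 years.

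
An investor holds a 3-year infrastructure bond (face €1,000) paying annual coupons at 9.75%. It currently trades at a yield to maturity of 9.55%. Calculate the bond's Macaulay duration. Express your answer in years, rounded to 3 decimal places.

2.742 years

Periodic yield y = 0.0955. Discount each cash flow and weight by its year:
  t   CF        PV=CF/(1+0.0955)^t    t·PV
  1        97.50        89.0005        89.0005
  2        97.50        81.2419       162.4837
  3     1,097.50       834.7711     2,504.3132
  Σ                  1,005.0134     2,755.7973
Price P = Σ PV = 1,005.0134.
Macaulay duration = Σ(t·PV) / P = 2,755.7973 / 1,005.0134 = 2.74205 years.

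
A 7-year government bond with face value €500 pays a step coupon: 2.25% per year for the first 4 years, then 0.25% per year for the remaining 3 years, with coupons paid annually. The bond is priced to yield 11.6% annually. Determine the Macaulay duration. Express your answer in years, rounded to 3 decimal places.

Periodic yield y = 0.116. Discount each cash flow and weight by its year:
  t   CF        PV=CF/(1+0.116)^t    t·PV
  1        11.25        10.0806        10.0806
  2        11.25         9.0328        18.0657
  3        11.25         8.0939        24.2818
  4        11.25         7.2526        29.0105
  5         1.25         0.7221         3.6104
  6         1.25         0.6470         3.8822
  7       501.25       232.4904     1,627.4328
  Σ                    268.3196     1,716.3641
Price P = Σ PV = 268.3196.
Macaulay duration = Σ(t·PV) / P = 1,716.3641 / 268.3196 = 6.39672 years.

6.397 years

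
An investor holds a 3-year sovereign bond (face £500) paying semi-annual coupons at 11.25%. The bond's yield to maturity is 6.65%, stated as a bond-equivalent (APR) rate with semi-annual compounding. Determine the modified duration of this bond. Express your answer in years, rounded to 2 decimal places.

Periodic yield y = 0.03325. First find Macaulay duration:
  t   CF        PV=CF/(1+0.03325)^t    t·PV
  1       28.125        27.2199        27.2199
  2       28.125        26.3440        52.6880
  3       28.125        25.4962        76.4887
  4       28.125        24.6758        98.7031
  5       28.125        23.8817       119.4086
  6      528.125       434.0145     2,604.0870
  Σ                    561.6322     2,978.5954
P = 561.6322; Macaulay duration = 2,978.5954 / 561.6322 = 5.30346 half-year periods = 2.65173 years.
Modified duration = D_Mac / (1 + y) = 2.65173 / 1.03325 = 2.56640 years.

2.57 years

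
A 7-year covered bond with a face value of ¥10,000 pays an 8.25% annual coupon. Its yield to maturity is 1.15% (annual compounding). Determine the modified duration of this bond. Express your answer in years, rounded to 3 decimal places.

Periodic yield y = 0.0115. First find Macaulay duration:
  t   CF        PV=CF/(1+0.0115)^t    t·PV
  1       825.00       815.6204       815.6204
  2       825.00       806.3474     1,612.6947
  3       825.00       797.1798     2,391.5394
  4       825.00       788.1165     3,152.4659
  5       825.00       779.1562     3,895.7808
  6       825.00       770.2977     4,621.7865
  7    10,825.00     9,992.3283    69,946.2982
  Σ                 14,749.0462    86,436.1859
P = 14,749.0462; Macaulay duration = 86,436.1859 / 14,749.0462 = 5.86046 years.
Modified duration = D_Mac / (1 + y) = 5.86046 / 1.0115 = 5.79383 years.

5.794 years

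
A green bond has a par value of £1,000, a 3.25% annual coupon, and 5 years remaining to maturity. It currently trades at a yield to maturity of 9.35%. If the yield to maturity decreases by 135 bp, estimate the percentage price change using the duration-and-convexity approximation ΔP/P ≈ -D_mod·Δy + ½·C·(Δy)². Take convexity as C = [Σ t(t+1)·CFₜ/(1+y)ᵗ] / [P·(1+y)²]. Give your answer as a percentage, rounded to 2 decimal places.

+5.94%

With y = 0.0935:
  t   CF        PV=CF/(1+0.0935)^t    t·PV        t(t+1)·PV
  1        32.50        29.7211        29.7211          59.4422
  2        32.50        27.1798        54.3595         163.0786
  3        32.50        24.8558        74.5673         298.2691
  4        32.50        22.7305        90.9218         454.6092
  5     1,032.50       660.3834     3,301.9168      19,811.5009
  Σ                    764.8704     3,551.4865      20,786.8999
P = 764.8704; D_Mac = 4.64325 yrs; D_mod = 4.24623 yrs; C = 22.72816.
Duration effect: -4.24623 × (-0.0135) = +0.057324
Convexity effect: 0.5 × 22.72816 × (-0.0135)² = +0.0020711
ΔP/P ≈ +0.057324 + 0.0020711 = +0.059395 = +5.9395%.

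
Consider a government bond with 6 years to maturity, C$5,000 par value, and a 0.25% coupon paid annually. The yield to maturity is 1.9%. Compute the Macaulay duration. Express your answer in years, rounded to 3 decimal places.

Periodic yield y = 0.019. Discount each cash flow and weight by its year:
  t   CF        PV=CF/(1+0.019)^t    t·PV
  1        12.50        12.2669        12.2669
  2        12.50        12.0382        24.0764
  3        12.50        11.8137        35.4412
  4        12.50        11.5935        46.3739
  5        12.50        11.3773        56.8865
  6     5,012.50     4,477.2287    26,863.3724
  Σ                  4,536.3184    27,038.4173
Price P = Σ PV = 4,536.3184.
Macaulay duration = Σ(t·PV) / P = 27,038.4173 / 4,536.3184 = 5.96043 years.

5.960 years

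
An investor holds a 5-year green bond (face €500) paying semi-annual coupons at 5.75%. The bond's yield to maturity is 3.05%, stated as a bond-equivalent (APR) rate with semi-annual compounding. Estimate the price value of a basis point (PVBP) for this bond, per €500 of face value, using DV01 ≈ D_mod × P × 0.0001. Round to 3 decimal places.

€0.247

Periodic yield y = 0.01525.
  t   CF        PV=CF/(1+0.01525)^t    t·PV
  1       14.375        14.1591        14.1591
  2       14.375        13.9464        27.8928
  3       14.375        13.7369        41.2107
  4       14.375        13.5306        54.1223
  5       14.375        13.3273        66.6366
  6       14.375        13.1271        78.7628
  7       14.375        12.9300        90.5097
  8       14.375        12.7357       101.8858
  9       14.375        12.5444       112.8999
  10     514.375       442.1299     4,421.2988
  Σ                    562.1674     5,009.3784
P = 562.1674; D_Mac = 8.91083 half-year periods = 4.45542 yrs; D_mod = 4.38849 yrs.
DV01 ≈ 4.38849 × 562.1674 × 0.0001 = 0.246707.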